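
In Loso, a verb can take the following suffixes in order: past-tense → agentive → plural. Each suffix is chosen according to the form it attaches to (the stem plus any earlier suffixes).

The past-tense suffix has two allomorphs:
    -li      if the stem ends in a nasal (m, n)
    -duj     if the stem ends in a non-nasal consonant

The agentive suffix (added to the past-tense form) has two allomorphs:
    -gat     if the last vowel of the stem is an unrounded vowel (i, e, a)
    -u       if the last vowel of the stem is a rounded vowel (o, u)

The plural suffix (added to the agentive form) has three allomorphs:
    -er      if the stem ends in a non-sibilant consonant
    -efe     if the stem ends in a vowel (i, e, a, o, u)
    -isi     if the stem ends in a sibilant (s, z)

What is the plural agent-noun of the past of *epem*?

epemligater

*epem* — final consonant /m/ (a nasal) → -li → *epemli*.
The last vowel of the past-tense form *epemli* is /i/, which is an unrounded vowel, so the agentive suffix is -gat, giving *epemligat*.
Since the final sound of the agentive form *epemligat* is /t/ (a non-sibilant consonant), it takes -er, giving *epemligater*.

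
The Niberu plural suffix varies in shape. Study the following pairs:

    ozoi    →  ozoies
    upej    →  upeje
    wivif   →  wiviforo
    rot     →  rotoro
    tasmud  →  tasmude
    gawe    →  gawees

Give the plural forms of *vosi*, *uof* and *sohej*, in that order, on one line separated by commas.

Looking at the final sound of each stem: -oro when the stem ends in a voiceless consonant (*wivif*, *rot*); -e when the stem ends in a voiced consonant (*upej*, *tasmud*); -es when the stem ends in a vowel (*ozoi*, *gawe*).
The final sound of *vosi* is /i/, which is a vowel, so the suffix is -es, giving *vosies*.
The final sound of *uof* is /f/, which is a voiceless consonant, so the suffix is -oro, giving *uoforo*.
The final sound of *sohej* is /j/, which is a voiced consonant, so the suffix is -e, giving *soheje*.

vosies, uoforo, soheje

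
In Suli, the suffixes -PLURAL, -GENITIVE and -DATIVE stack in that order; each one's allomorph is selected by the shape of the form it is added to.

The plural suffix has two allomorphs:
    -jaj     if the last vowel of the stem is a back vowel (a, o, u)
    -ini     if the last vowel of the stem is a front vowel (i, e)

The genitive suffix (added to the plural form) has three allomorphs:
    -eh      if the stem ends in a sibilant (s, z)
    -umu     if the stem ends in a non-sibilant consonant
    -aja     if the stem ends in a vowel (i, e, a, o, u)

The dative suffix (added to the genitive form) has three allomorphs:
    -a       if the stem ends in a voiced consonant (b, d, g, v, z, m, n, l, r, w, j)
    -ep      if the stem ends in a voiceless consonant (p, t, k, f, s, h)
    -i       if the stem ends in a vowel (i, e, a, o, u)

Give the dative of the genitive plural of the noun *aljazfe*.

*aljazfe*: last vowel = /e/, a front vowel → -ini → *aljazfeini*.
Since the final sound of the plural form *aljazfeini* is /i/ (a vowel), it takes -aja, giving *aljazfeiniaja*.
Since the final sound of the genitive form *aljazfeiniaja* is /a/ (a vowel), it takes -i, giving *aljazfeiniajai*.

aljazfeiniajai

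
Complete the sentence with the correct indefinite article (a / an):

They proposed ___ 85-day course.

an

The indefinite article is chosen by the initial *sound* of the following word, not its spelling.
The number *85* is spoken "eighty-…", beginning with /ˈeɪti/ — a vowel sound.
So the article is *an*: They proposed an 85-day course.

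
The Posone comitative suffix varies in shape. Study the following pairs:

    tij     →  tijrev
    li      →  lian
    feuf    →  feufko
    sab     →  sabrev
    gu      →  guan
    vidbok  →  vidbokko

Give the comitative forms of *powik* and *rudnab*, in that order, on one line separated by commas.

powikko, rudnabrev

Looking at the final sound of each stem: -ko when the stem ends in a voiceless consonant (*feuf*, *vidbok*); -rev when the stem ends in a voiced consonant (*tij*, *sab*); -an when the stem ends in a vowel (*li*, *gu*).
Since the final sound of *powik* is /k/ (a voiceless consonant), it takes -ko, giving *powikko*.
Since the final sound of *rudnab* is /b/ (a voiced consonant), it takes -rev, giving *rudnabrev*.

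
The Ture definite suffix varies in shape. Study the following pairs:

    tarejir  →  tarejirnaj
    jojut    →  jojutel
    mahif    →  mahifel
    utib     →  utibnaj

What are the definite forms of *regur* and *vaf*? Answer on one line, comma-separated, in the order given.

regurnaj, vafel

Looking at the final consonant of each stem: -el when the stem ends in a voiceless consonant (*jojut*, *mahif*); -naj when the stem ends in a voiced consonant (*tarejir*, *utib*).
*regur*: final consonant = /r/, voiced → -naj → *regurnaj*.
The final consonant of *vaf* is /f/, which is voiceless, so the suffix is -el, giving *vafel*.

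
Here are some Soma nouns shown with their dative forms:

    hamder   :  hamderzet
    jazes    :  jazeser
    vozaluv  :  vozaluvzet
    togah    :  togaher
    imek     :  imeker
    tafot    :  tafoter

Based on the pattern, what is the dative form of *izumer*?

izumerzet

The suffix is conditioned by the final consonant: -er when the stem ends in a voiceless consonant (*jazes*, *togah*, *imek*, *tafot*); -zet when the stem ends in a voiced consonant (*hamder*, *vozaluv*).
Since the final consonant of *izumer* is /r/ (voiced), it takes -zet, giving *izumerzet*.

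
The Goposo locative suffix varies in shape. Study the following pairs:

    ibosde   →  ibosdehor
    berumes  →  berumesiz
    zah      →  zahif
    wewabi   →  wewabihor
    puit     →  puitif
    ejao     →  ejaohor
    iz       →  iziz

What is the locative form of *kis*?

The suffix is conditioned by the final sound: -iz when the stem ends in a sibilant (*berumes*, *iz*); -if when the stem ends in a non-sibilant consonant (*zah*, *puit*); -hor when the stem ends in a vowel (*ibosde*, *wewabi*, *ejao*).
*kis* — final sound /s/ (a sibilant) → -iz → *kisiz*.

kisiz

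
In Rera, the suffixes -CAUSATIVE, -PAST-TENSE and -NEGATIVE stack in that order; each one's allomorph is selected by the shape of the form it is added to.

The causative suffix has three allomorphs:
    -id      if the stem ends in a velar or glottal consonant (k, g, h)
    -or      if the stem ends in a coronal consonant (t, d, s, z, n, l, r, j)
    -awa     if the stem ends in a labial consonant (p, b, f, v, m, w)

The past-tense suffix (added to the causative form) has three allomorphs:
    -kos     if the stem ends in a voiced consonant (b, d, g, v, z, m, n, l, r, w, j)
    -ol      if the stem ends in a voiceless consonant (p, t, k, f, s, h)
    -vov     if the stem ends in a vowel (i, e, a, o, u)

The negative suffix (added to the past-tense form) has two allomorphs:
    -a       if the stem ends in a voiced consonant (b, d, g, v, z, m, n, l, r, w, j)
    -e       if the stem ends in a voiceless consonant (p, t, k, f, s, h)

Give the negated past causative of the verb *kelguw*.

kelguwawavova

*kelguw* — final consonant /w/ (labial) → -awa → *kelguwawa*.
The causative form *kelguwawa* — final sound /a/ (a vowel) → -vov → *kelguwawavov*.
The past-tense form *kelguwawavov*: final consonant = /v/, voiced → -a → *kelguwawavova*.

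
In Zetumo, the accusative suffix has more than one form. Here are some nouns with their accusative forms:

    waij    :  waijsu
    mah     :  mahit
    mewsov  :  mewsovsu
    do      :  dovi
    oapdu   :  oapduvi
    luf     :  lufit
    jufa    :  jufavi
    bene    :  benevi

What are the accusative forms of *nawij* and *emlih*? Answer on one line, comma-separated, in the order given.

The alternation tracks the final sound of the stem — -it when the stem ends in a voiceless consonant (*mah*, *luf*); -su when the stem ends in a voiced consonant (*waij*, *mewsov*); -vi when the stem ends in a vowel (*do*, *oapdu*, *jufa*, *bene*).
*nawij* — final sound /j/ (a voiced consonant) → -su → *nawijsu*.
*emlih*: final sound = /h/, a voiceless consonant → -it → *emlihit*.

nawijsu, emlihit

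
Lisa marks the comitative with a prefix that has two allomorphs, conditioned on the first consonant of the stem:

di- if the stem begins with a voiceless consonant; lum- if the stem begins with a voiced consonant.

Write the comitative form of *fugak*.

difugak

Since the first consonant of *fugak* is /f/ (voiceless), it takes di-, giving *difugak*.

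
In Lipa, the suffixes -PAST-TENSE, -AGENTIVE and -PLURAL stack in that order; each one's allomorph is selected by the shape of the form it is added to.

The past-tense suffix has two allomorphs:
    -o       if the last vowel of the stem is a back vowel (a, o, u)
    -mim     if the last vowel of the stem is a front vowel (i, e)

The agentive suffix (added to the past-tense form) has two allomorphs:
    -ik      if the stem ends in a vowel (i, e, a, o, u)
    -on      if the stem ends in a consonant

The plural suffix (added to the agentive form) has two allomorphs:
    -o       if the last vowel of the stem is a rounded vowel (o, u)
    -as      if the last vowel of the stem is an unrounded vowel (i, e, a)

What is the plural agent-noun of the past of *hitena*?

The last vowel of *hitena* is /a/, which is a back vowel, so the past-tense suffix is -o, giving *hitenao*.
The past-tense form *hitenao* — final sound /o/ (a vowel) → -ik → *hitenaoik*.
The agentive form *hitenaoik*: last vowel = /i/, an unrounded vowel → -as → *hitenaoikas*.

hitenaoikas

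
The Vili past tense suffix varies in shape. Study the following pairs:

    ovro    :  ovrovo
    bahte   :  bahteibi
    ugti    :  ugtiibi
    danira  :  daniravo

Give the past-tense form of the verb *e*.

Looking at the last vowel of each stem: -ibi when the last vowel of the stem is a front vowel (*bahte*, *ugti*); -vo when the last vowel of the stem is a back vowel (*ovro*, *danira*).
The last vowel of *e* is /e/, which is a front vowel, so the suffix is -ibi, giving *eibi*.

eibi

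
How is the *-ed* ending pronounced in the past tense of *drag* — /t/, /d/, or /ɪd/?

/d/

The stem *drag* ends in a voiced sound other than /d/.
The -ed suffix is realized as /ɪd/ after /t, d/; as /t/ after other voiceless consonants; and as /d/ after other voiced sounds.
So -ed on *drag* is pronounced /d/.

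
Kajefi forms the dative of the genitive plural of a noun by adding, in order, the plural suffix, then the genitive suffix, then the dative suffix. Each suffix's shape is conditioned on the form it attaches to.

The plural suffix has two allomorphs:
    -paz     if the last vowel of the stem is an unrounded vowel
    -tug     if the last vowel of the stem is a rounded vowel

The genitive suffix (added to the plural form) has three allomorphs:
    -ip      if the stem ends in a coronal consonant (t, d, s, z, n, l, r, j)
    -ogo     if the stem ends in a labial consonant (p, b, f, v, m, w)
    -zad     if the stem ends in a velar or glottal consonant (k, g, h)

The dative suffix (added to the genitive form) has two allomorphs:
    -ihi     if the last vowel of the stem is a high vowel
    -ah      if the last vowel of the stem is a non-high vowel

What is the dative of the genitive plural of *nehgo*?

nehgotugzadah

*nehgo*: last vowel = /o/, a rounded vowel → -tug → *nehgotug*.
The plural form *nehgotug*: final consonant = /g/, velar/glottal → -zad → *nehgotugzad*.
The genitive form *nehgotugzad*: last vowel = /a/, a non-high vowel → -ah → *nehgotugzadah*.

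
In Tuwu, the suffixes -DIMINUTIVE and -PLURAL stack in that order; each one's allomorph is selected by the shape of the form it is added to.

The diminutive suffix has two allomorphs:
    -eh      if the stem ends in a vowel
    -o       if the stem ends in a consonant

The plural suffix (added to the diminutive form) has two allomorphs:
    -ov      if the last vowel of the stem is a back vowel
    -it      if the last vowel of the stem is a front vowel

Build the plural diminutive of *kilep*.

*kilep*: final sound = /p/, a consonant → -o → *kilepo*.
The diminutive form *kilepo*: last vowel = /o/, a back vowel → -ov → *kilepoov*.

kilepoov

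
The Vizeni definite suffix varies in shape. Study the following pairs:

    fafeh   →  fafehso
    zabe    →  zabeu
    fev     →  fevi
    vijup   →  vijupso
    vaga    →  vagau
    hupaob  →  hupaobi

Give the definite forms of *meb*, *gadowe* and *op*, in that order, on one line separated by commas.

The suffix is conditioned by the final sound: -so when the stem ends in a voiceless consonant (*fafeh*, *vijup*); -i when the stem ends in a voiced consonant (*fev*, *hupaob*); -u when the stem ends in a vowel (*zabe*, *vaga*).
The final sound of *meb* is /b/, which is a voiced consonant, so the suffix is -i, giving *mebi*.
The final sound of *gadowe* is /e/, which is a vowel, so the suffix is -u, giving *gadoweu*.
Since the final sound of *op* is /p/ (a voiceless consonant), it takes -so, giving *opso*.

mebi, gadoweu, opso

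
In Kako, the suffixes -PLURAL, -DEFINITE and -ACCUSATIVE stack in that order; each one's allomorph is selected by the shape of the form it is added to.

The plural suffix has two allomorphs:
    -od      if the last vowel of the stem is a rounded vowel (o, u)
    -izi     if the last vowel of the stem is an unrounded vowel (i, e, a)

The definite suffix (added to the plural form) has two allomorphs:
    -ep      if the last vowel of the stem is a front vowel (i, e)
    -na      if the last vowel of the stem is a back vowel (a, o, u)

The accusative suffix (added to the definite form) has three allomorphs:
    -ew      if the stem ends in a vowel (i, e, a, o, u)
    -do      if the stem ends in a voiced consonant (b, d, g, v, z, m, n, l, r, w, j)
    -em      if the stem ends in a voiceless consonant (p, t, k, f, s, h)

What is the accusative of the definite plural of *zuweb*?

*zuweb*: last vowel = /e/, an unrounded vowel → -izi → *zuwebizi*.
Since the last vowel of the plural form *zuwebizi* is /i/ (a front vowel), it takes -ep, giving *zuwebiziep*.
Since the final sound of the definite form *zuwebiziep* is /p/ (a voiceless consonant), it takes -em, giving *zuwebiziepem*.

zuwebiziepem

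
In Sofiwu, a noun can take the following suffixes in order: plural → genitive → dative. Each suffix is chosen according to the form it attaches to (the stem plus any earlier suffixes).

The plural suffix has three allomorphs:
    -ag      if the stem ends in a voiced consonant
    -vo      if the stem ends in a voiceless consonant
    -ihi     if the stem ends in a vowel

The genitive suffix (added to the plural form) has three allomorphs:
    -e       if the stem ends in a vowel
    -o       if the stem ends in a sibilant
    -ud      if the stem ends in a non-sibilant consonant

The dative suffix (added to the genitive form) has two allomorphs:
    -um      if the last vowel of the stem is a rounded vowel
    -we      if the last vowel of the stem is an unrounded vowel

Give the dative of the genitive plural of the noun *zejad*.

*zejad* — final sound /d/ (a voiced consonant) → -ag → *zejadag*.
The plural form *zejadag* — final sound /g/ (a non-sibilant consonant) → -ud → *zejadagud*.
Since the last vowel of the genitive form *zejadagud* is /u/ (a rounded vowel), it takes -um, giving *zejadagudum*.

zejadagudum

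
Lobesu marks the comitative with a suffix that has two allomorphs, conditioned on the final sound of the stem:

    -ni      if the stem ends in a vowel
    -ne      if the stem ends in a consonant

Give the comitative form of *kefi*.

kefini

Since the final sound of *kefi* is /i/ (a vowel), it takes -ni, giving *kefini*.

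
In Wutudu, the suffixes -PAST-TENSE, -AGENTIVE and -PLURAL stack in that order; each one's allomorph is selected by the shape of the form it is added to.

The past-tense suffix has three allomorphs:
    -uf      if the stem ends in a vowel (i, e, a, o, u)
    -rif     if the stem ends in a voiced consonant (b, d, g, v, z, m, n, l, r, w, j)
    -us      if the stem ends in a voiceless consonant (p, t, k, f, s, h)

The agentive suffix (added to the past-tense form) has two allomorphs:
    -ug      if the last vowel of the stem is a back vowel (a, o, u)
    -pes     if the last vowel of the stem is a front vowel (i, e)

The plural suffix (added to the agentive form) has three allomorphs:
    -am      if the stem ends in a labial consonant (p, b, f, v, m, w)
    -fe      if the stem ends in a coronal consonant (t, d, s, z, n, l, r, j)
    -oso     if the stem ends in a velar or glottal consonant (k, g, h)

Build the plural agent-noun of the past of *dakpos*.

dakposusugoso

The final sound of *dakpos* is /s/, which is a voiceless consonant, so the past-tense suffix is -us, giving *dakposus*.
The past-tense form *dakposus*: last vowel = /u/, a back vowel → -ug → *dakposusug*.
Since the final consonant of the agentive form *dakposusug* is /g/ (velar/glottal), it takes -oso, giving *dakposusugoso*.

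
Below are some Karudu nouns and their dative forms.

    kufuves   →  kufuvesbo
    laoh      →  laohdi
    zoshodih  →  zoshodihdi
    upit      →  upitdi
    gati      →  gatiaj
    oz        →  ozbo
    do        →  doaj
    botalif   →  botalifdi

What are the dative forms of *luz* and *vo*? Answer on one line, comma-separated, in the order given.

The suffix is conditioned by the final sound: -bo when the stem ends in a sibilant (*kufuves*, *oz*); -di when the stem ends in a non-sibilant consonant (*laoh*, *zoshodih*, *upit*, *botalif*); -aj when the stem ends in a vowel (*gati*, *do*).
*luz* — final sound /z/ (a sibilant) → -bo → *luzbo*.
Since the final sound of *vo* is /o/ (a vowel), it takes -aj, giving *voaj*.

luzbo, voaj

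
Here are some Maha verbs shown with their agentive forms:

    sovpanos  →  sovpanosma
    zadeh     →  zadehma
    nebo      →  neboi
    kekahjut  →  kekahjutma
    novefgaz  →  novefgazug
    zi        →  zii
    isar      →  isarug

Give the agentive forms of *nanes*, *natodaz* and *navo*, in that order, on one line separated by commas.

nanesma, natodazug, navoi

The suffix is conditioned by the final sound: -ma when the stem ends in a voiceless consonant (*sovpanos*, *zadeh*, *kekahjut*); -ug when the stem ends in a voiced consonant (*novefgaz*, *isar*); -i when the stem ends in a vowel (*nebo*, *zi*).
Since the final sound of *nanes* is /s/ (a voiceless consonant), it takes -ma, giving *nanesma*.
*natodaz* — final sound /z/ (a voiced consonant) → -ug → *natodazug*.
The final sound of *navo* is /o/, which is a vowel, so the suffix is -i, giving *navoi*.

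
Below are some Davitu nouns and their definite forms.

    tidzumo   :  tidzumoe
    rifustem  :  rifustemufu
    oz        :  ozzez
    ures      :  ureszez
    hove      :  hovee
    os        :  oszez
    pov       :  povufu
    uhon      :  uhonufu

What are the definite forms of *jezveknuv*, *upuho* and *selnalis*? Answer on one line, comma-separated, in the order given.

The suffix is conditioned by the final sound: -zez when the stem ends in a sibilant (*oz*, *ures*, *os*); -ufu when the stem ends in a non-sibilant consonant (*rifustem*, *pov*, *uhon*); -e when the stem ends in a vowel (*tidzumo*, *hove*).
*jezveknuv*: final sound = /v/, a non-sibilant consonant → -ufu → *jezveknuvufu*.
Since the final sound of *upuho* is /o/ (a vowel), it takes -e, giving *upuhoe*.
Since the final sound of *selnalis* is /s/ (a sibilant), it takes -zez, giving *selnaliszez*.

jezveknuvufu, upuhoe, selnaliszez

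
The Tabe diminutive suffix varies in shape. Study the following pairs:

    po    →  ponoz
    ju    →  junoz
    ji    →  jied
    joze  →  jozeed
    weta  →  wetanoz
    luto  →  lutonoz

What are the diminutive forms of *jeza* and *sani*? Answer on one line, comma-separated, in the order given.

Looking at the last vowel of each stem: -ed when the last vowel of the stem is a front vowel (*ji*, *joze*); -noz when the last vowel of the stem is a back vowel (*po*, *ju*, *weta*, *luto*).
Since the last vowel of *jeza* is /a/ (a back vowel), it takes -noz, giving *jezanoz*.
Since the last vowel of *sani* is /i/ (a front vowel), it takes -ed, giving *sanied*.

jezanoz, sanied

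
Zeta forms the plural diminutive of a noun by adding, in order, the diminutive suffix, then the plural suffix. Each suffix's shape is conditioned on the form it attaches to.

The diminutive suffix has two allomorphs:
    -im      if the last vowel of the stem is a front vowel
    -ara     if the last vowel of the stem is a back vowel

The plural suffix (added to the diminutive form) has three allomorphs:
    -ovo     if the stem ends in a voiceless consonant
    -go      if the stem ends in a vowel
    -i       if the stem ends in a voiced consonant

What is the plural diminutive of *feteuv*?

*feteuv* — last vowel /u/ (a back vowel) → -ara → *feteuvara*.
The final sound of the diminutive form *feteuvara* is /a/, which is a vowel, so the plural suffix is -go, giving *feteuvarago*.

feteuvarago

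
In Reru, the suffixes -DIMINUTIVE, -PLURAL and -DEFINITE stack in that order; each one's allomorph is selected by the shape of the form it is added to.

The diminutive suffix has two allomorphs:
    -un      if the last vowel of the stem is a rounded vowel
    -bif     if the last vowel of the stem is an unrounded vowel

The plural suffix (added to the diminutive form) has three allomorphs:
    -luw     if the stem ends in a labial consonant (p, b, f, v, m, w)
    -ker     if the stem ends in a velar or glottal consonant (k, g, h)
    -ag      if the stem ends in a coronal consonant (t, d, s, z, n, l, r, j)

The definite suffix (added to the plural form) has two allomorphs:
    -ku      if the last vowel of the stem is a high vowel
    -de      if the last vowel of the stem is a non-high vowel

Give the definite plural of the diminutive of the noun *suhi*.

suhibifluwku

Since the last vowel of *suhi* is /i/ (an unrounded vowel), it takes -bif, giving *suhibif*.
The diminutive form *suhibif*: final consonant = /f/, labial → -luw → *suhibifluw*.
Since the last vowel of the plural form *suhibifluw* is /u/ (a high vowel), it takes -ku, giving *suhibifluwku*.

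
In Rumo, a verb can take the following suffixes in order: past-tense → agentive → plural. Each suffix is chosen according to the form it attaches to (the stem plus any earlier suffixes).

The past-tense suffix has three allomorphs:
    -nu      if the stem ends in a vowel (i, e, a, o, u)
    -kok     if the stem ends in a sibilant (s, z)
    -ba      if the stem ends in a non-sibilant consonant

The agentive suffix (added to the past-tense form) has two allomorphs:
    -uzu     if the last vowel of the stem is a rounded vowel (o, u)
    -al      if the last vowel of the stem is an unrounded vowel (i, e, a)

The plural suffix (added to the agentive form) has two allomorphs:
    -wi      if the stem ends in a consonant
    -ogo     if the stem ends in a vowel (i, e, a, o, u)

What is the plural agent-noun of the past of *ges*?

*ges*: final sound = /s/, a sibilant → -kok → *geskok*.
The last vowel of the past-tense form *geskok* is /o/, which is a rounded vowel, so the agentive suffix is -uzu, giving *geskokuzu*.
The agentive form *geskokuzu*: final sound = /u/, a vowel → -ogo → *geskokuzuogo*.

geskokuzuogo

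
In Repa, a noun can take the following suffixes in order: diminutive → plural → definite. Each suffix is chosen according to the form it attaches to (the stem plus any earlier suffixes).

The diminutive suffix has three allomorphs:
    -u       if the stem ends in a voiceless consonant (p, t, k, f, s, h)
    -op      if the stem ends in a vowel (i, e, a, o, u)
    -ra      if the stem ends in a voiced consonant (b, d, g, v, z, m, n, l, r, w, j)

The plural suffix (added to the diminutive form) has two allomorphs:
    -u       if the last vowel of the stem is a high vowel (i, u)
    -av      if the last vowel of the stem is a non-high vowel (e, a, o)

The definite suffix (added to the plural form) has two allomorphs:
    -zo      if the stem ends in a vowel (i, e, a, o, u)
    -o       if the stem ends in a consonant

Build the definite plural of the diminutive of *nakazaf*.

*nakazaf* — final sound /f/ (a voiceless consonant) → -u → *nakazafu*.
The diminutive form *nakazafu*: last vowel = /u/, a high vowel → -u → *nakazafuu*.
The final sound of the plural form *nakazafuu* is /u/, which is a vowel, so the definite suffix is -zo, giving *nakazafuuzo*.

nakazafuuzo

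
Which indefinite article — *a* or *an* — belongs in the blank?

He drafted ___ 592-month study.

a

The indefinite article is chosen by the initial *sound* of the following word, not its spelling.
The number *592* is spoken "five hundred …", beginning with /faɪv/ — a consonant sound.
So the article is *a*: He drafted a 592-month study.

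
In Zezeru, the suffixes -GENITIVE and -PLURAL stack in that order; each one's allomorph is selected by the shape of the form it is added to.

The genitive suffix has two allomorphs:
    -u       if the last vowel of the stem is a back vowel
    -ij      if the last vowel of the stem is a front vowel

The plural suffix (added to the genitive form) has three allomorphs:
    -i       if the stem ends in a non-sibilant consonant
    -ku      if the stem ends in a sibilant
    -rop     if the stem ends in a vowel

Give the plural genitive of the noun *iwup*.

iwupurop

*iwup*: last vowel = /u/, a back vowel → -u → *iwupu*.
The genitive form *iwupu*: final sound = /u/, a vowel → -rop → *iwupurop*.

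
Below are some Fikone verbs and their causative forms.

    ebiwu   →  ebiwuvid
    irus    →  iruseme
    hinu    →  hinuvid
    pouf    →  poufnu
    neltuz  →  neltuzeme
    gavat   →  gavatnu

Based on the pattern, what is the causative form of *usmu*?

usmuvid

Looking at the final sound of each stem: -eme when the stem ends in a sibilant (*irus*, *neltuz*); -nu when the stem ends in a non-sibilant consonant (*pouf*, *gavat*); -vid when the stem ends in a vowel (*ebiwu*, *hinu*).
The final sound of *usmu* is /u/, which is a vowel, so the suffix is -vid, giving *usmuvid*.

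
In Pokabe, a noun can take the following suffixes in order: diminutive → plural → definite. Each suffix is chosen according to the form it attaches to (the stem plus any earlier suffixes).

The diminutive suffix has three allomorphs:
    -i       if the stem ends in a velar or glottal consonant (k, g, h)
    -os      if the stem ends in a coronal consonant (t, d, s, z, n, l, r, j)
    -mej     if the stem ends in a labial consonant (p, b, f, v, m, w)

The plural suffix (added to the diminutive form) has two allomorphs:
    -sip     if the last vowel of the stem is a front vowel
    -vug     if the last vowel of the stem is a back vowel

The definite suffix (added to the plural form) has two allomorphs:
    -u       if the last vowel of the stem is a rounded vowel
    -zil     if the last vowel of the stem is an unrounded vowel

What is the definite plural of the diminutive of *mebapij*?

Since the final consonant of *mebapij* is /j/ (coronal), it takes -os, giving *mebapijos*.
The diminutive form *mebapijos* — last vowel /o/ (a back vowel) → -vug → *mebapijosvug*.
The last vowel of the plural form *mebapijosvug* is /u/, which is a rounded vowel, so the definite suffix is -u, giving *mebapijosvugu*.

mebapijosvugu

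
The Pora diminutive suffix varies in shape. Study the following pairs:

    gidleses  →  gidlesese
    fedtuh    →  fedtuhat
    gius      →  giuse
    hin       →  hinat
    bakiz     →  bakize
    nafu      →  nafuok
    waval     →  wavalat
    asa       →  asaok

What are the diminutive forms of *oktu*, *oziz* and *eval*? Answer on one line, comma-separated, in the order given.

The pattern is sibilance of the final sound: -e when the stem ends in a sibilant (*gidleses*, *gius*, *bakiz*); -at when the stem ends in a non-sibilant consonant (*fedtuh*, *hin*, *waval*); -ok when the stem ends in a vowel (*nafu*, *asa*).
Since the final sound of *oktu* is /u/ (a vowel), it takes -ok, giving *oktuok*.
Since the final sound of *oziz* is /z/ (a sibilant), it takes -e, giving *ozize*.
The final sound of *eval* is /l/, which is a non-sibilant consonant, so the suffix is -at, giving *evalat*.

oktuok, ozize, evalat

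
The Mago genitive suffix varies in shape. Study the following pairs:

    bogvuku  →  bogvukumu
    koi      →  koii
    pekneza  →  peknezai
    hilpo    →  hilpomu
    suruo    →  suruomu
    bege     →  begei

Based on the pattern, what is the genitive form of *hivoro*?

hivoromu

The pattern is rounding harmony: -mu when the last vowel of the stem is a rounded vowel (*bogvuku*, *hilpo*, *suruo*); -i when the last vowel of the stem is an unrounded vowel (*koi*, *pekneza*, *bege*).
Since the last vowel of *hivoro* is /o/ (a rounded vowel), it takes -mu, giving *hivoromu*.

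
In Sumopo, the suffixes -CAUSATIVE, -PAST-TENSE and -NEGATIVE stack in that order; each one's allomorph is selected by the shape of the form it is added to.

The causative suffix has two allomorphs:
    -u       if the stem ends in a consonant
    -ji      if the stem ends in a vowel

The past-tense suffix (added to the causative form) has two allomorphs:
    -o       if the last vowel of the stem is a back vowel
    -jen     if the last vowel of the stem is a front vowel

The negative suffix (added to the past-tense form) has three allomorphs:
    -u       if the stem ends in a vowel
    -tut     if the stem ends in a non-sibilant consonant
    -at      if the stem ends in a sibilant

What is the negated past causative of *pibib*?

*pibib*: final sound = /b/, a consonant → -u → *pibibu*.
The causative form *pibibu*: last vowel = /u/, a back vowel → -o → *pibibuo*.
The final sound of the past-tense form *pibibuo* is /o/, which is a vowel, so the negative suffix is -u, giving *pibibuou*.

pibibuou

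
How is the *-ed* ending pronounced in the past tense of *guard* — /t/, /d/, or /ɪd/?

/ɪd/

The stem *guard* ends in /t/ or /d/.
The -ed suffix is realized as /ɪd/ after /t, d/; as /t/ after other voiceless consonants; and as /d/ after other voiced sounds.
So -ed on *guard* is pronounced /ɪd/.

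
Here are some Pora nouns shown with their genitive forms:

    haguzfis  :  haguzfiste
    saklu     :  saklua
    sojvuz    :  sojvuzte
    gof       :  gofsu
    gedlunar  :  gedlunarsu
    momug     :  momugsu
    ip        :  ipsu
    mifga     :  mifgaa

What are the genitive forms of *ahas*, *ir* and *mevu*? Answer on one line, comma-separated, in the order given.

The pattern is sibilance of the final sound: -te when the stem ends in a sibilant (*haguzfis*, *sojvuz*); -su when the stem ends in a non-sibilant consonant (*gof*, *gedlunar*, *momug*, *ip*); -a when the stem ends in a vowel (*saklu*, *mifga*).
*ahas*: final sound = /s/, a sibilant → -te → *ahaste*.
The final sound of *ir* is /r/, which is a non-sibilant consonant, so the suffix is -su, giving *irsu*.
*mevu*: final sound = /u/, a vowel → -a → *mevua*.

ahaste, irsu, mevua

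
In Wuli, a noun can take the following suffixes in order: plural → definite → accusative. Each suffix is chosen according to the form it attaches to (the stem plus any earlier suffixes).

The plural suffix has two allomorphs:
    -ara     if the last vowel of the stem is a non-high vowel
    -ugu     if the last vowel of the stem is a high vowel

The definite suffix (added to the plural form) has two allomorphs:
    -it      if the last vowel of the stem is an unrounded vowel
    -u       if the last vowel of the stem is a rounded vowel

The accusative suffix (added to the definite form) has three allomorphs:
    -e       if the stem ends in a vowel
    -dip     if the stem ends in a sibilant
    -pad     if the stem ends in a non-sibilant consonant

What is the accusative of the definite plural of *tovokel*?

tovokelaraitpad

The last vowel of *tovokel* is /e/, which is a non-high vowel, so the plural suffix is -ara, giving *tovokelara*.
The last vowel of the plural form *tovokelara* is /a/, which is an unrounded vowel, so the definite suffix is -it, giving *tovokelarait*.
The definite form *tovokelarait* — final sound /t/ (a non-sibilant consonant) → -pad → *tovokelaraitpad*.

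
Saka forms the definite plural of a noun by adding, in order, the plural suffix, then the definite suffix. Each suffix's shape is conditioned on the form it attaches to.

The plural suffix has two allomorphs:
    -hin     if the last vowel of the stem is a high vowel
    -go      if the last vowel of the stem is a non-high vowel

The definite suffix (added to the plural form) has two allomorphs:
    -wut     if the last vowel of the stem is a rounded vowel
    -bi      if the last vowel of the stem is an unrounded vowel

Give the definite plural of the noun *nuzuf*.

nuzufhinbi

Since the last vowel of *nuzuf* is /u/ (a high vowel), it takes -hin, giving *nuzufhin*.
The plural form *nuzufhin* — last vowel /i/ (an unrounded vowel) → -bi → *nuzufhinbi*.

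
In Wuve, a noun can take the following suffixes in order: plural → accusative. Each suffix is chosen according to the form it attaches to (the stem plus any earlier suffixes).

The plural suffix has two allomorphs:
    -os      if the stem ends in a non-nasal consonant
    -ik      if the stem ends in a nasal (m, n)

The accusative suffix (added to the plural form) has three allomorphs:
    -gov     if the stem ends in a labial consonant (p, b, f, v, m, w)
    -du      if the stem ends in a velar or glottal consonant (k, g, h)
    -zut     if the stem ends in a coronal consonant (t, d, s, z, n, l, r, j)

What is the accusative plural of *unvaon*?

*unvaon*: final consonant = /n/, a nasal → -ik → *unvaonik*.
The plural form *unvaonik*: final consonant = /k/, velar/glottal → -du → *unvaonikdu*.

unvaonikdu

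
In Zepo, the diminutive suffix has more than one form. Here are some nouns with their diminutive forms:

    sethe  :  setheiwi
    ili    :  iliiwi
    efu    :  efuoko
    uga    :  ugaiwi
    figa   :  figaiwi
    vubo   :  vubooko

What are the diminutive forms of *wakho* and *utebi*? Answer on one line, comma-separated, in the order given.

wakhooko, utebiiwi

The suffix is conditioned by the last vowel: -oko when the last vowel of the stem is a rounded vowel (*efu*, *vubo*); -iwi when the last vowel of the stem is an unrounded vowel (*sethe*, *ili*, *uga*, *figa*).
Since the last vowel of *wakho* is /o/ (a rounded vowel), it takes -oko, giving *wakhooko*.
The last vowel of *utebi* is /i/, which is an unrounded vowel, so the suffix is -iwi, giving *utebiiwi*.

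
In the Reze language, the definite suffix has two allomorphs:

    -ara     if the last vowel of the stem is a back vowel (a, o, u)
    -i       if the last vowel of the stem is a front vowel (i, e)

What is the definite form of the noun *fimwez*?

fimwezi

*fimwez* — last vowel /e/ (a front vowel) → -i → *fimwezi*.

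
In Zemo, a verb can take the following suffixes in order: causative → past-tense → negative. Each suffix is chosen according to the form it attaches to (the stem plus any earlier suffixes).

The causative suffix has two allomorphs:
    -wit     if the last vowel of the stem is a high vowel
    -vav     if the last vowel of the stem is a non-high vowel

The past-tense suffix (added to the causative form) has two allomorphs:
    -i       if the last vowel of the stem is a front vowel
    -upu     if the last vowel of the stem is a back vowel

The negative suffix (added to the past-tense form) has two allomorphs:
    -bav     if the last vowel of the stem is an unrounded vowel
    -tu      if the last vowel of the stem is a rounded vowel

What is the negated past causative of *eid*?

eidwitibav

*eid* — last vowel /i/ (a high vowel) → -wit → *eidwit*.
Since the last vowel of the causative form *eidwit* is /i/ (a front vowel), it takes -i, giving *eidwiti*.
Since the last vowel of the past-tense form *eidwiti* is /i/ (an unrounded vowel), it takes -bav, giving *eidwitibav*.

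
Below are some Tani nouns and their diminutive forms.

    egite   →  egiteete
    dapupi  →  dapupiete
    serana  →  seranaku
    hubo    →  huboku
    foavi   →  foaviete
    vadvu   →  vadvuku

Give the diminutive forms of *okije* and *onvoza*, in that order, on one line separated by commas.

okijeete, onvozaku

The pattern is front/back vowel harmony: -ete when the last vowel of the stem is a front vowel (*egite*, *dapupi*, *foavi*); -ku when the last vowel of the stem is a back vowel (*serana*, *hubo*, *vadvu*).
The last vowel of *okije* is /e/, which is a front vowel, so the suffix is -ete, giving *okijeete*.
*onvoza*: last vowel = /a/, a back vowel → -ku → *onvozaku*.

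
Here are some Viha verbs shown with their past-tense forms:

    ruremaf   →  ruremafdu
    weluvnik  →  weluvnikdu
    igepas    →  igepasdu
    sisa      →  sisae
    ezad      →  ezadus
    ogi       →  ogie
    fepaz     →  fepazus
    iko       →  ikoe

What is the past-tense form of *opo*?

The pattern is voicing of the final sound: -du when the stem ends in a voiceless consonant (*ruremaf*, *weluvnik*, *igepas*); -us when the stem ends in a voiced consonant (*ezad*, *fepaz*); -e when the stem ends in a vowel (*sisa*, *ogi*, *iko*).
*opo* — final sound /o/ (a vowel) → -e → *opoe*.

opoe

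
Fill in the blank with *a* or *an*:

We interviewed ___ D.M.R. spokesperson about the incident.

The indefinite article is chosen by the initial *sound* of the following word, not its spelling.
The initialism *D.M.R.* is read letter by letter; the first letter, D, is pronounced /diː/, which begins with a consonant sound.
So the article is *a*: We interviewed a D.M.R. spokesperson about the incident.

a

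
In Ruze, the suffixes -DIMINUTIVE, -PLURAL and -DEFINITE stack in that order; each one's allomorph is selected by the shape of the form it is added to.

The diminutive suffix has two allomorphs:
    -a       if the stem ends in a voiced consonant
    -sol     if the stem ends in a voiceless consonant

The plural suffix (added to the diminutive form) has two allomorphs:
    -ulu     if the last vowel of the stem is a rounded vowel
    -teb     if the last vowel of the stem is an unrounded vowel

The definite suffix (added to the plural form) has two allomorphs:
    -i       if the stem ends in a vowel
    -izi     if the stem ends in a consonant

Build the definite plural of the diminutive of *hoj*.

hojatebizi

Since the final consonant of *hoj* is /j/ (voiced), it takes -a, giving *hoja*.
Since the last vowel of the diminutive form *hoja* is /a/ (an unrounded vowel), it takes -teb, giving *hojateb*.
Since the final sound of the plural form *hojateb* is /b/ (a consonant), it takes -izi, giving *hojatebizi*.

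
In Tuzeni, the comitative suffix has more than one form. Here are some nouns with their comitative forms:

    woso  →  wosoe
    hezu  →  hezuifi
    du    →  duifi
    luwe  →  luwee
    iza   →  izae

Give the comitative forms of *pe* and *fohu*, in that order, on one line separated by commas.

pee, fohuifi

The alternation tracks the last vowel of the stem — -ifi when the last vowel of the stem is a high vowel (*hezu*, *du*); -e when the last vowel of the stem is a non-high vowel (*woso*, *luwe*, *iza*).
Since the last vowel of *pe* is /e/ (a non-high vowel), it takes -e, giving *pee*.
*fohu*: last vowel = /u/, a high vowel → -ifi → *fohuifi*.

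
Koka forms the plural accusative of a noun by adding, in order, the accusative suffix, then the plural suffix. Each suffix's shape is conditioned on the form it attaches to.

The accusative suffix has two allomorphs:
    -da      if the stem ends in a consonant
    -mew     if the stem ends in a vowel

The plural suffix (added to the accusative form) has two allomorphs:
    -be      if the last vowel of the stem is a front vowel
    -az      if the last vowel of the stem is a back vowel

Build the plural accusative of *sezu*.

sezumewbe

Since the final sound of *sezu* is /u/ (a vowel), it takes -mew, giving *sezumew*.
The last vowel of the accusative form *sezumew* is /e/, which is a front vowel, so the plural suffix is -be, giving *sezumewbe*.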